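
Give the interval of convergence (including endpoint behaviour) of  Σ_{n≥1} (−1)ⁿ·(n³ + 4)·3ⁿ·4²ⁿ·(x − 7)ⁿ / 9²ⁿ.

(85/16, 139/16)

By the ratio test, |a_{n+1}/a_n| = [((n+1)³ + 4)/(n³ + 4)] · 3·16/81 → 16/27.
Hence the series converges for |x − 7| < 1/(16/27) = 27/16, so the radius of convergence is 27/16.
At x = 139/16: the n-th term does not approach 0; divergence by the term test.
Check x = 85/16: the n-th term does not approach 0; divergence by the term test.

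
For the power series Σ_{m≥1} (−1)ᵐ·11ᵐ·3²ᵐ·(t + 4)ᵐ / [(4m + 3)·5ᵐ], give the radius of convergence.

The ratio of consecutive coefficients is [(4m + 3)/(4(m+1) + 3)] · 11·9/5 → 99/5.
The series converges when 99/5 · |t + 4| < 1, giving R = 5/99.

R = 5/99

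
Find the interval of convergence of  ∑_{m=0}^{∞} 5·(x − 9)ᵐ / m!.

(−∞, ∞)

The ratio of consecutive coefficients is 5/5 · 1/(m+1) → 0.
The limit is 0, so the series converges for all x; R = ∞.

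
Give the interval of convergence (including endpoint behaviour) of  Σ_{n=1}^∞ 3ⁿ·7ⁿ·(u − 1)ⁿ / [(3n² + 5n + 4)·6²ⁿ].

The ratio of consecutive coefficients is [(3n² + 5n + 4)/(3(n+1)² + 5(n+1) + 4)] · 3·7/36 → 7/12.
Convergence for |u − 1| · 7/12 < 1, i.e. |u − 1| < 12/7. So R = 12/7.
When u = 19/7, absolute convergence follows by limit comparison with Σ 1/n².
At u = -5/7: absolute convergence follows by limit comparison with Σ 1/n².

[-5/7, 19/7]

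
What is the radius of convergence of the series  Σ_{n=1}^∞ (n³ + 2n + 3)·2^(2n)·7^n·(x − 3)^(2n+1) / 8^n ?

R = √14/7

The ratio of consecutive coefficients is [((n+1)³ + 2(n+1) + 3)/(n³ + 2n + 3)] · 4·7/8 → 7/2.
Since the exponent of (x − 3) increases by 2 each term, convergence requires |x − 3|² < 2/7, hence R = √14/7.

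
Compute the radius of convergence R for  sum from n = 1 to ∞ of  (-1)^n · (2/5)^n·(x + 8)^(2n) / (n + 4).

R = √10/2

The ratio of consecutive coefficients is [(n + 4)/((n+1) + 4)] · 2/5 → 2/5.
Writing y = (x + 8)², the series in y has radius 5/2, so |x + 8| < √(5/2) and R = √10/2.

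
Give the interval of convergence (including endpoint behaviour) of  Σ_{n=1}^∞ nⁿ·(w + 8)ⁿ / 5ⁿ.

By the Cauchy root test, |a_n|^(1/n) = n/5 → ∞.
Since the n-th root of |a_n| is unbounded, the series converges only at w = -8; R = 0.

{-8}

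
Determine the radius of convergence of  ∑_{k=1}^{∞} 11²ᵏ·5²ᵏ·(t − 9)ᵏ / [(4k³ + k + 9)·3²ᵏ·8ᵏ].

R = 72/3025

Apply the ratio test: |a_{k+1}| / |a_k| = [(4k³ + k + 9)/(4(k+1)³ + (k+1) + 9)] · 121·25/(9·8), which tends to 3025/72 as k → ∞.
Convergence for |t − 9| · 3025/72 < 1, i.e. |t − 9| < 72/3025. So R = 72/3025.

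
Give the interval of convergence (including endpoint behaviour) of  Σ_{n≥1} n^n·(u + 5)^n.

{-5}

Applying the root test, |a_n|^(1/n) = n → ∞.
Since the n-th root of |a_n| is unbounded, the series converges only at u = -5; R = 0.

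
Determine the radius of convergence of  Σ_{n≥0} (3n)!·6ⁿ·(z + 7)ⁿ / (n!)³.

R = 1/162

By the ratio test, |a_{n+1}/a_n| = (3n+1)·(3n+2)·(3n+3)/(n+1)³ · 6 → 162.
Thus R = 1/(162) = 1/162.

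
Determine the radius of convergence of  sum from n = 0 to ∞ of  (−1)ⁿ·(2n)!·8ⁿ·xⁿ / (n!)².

R = 1/32

The ratio of consecutive coefficients is (2n+1)·(2n+2)/(n+1)² · 8 → 32.
Convergence for |x| · 32 < 1, i.e. |x| < 1/32. So R = 1/32.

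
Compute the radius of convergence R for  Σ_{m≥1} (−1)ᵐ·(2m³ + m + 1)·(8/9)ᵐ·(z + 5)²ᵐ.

By the ratio test, |a_{m+1}/a_m| = [(2(m+1)³ + (m+1) + 1)/(2m³ + m + 1)] · 8/9 → 8/9.
Writing y = (z + 5)², the series in y has radius 9/8, so |z + 5| < √(9/8) and R = 3√2/4.

R = 3√2/4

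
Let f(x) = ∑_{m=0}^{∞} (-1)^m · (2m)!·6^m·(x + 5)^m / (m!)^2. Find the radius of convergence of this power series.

The ratio of consecutive coefficients is (2m+1)·(2m+2)/(m+1)² · 6 → 24.
The series converges when 24 · |x + 5| < 1, giving R = 1/24.

R = 1/24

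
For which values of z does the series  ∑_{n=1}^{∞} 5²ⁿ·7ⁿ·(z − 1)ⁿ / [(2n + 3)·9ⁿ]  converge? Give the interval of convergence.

[166/175, 184/175)

The ratio of consecutive coefficients is [(2n + 3)/(2(n+1) + 3)] · 25·7/9 → 175/9.
Hence the series converges for |z − 1| < 1/(175/9) = 9/175, so the radius of convergence is 9/175.
At z = 184/175: the terms are asymptotic to a nonzero constant times 1/n, so the series diverges by limit comparison with Σ 1/n.
At z = 166/175: an alternating series whose terms decrease to 0 in absolute value, so it converges by the Leibniz criterion.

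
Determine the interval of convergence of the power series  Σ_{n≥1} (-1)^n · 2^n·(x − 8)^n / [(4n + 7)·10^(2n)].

(-42, 58]

Ratio test: |a_{n+1}/a_n| = [(4n + 7)/(4(n+1) + 7)] · 2/100 → 1/50 as n → ∞.
Thus R = 1/(1/50) = 50.
Endpoint x = 58: an alternating series whose terms decrease to 0 in absolute value, so it converges by the Leibniz criterion.
Check x = -42: comparison with the harmonic series Σ 1/n shows the series diverges.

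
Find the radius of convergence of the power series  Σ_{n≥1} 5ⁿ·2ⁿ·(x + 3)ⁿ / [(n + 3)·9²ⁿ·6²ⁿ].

Apply the ratio test: |a_{n+1}| / |a_n| = [(n + 3)/((n+1) + 3)] · 5·2/(81·36), which tends to 5/1458 as n → ∞.
Thus R = 1/(5/1458) = 1458/5.

R = 1458/5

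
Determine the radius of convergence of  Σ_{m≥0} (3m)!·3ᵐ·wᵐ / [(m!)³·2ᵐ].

R = 2/81

By the ratio test, |a_{m+1}/a_m| = (3m+1)·(3m+2)·(3m+3)/(m+1)³ · 3/2 → 81/2.
Convergence for |w| · 81/2 < 1, i.e. |w| < 2/81. So R = 2/81.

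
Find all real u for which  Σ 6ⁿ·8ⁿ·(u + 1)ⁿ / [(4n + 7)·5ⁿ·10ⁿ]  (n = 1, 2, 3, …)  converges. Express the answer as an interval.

[-49/24, 1/24)

Ratio test: |a_{n+1}/a_n| = [(4n + 7)/(4(n+1) + 7)] · 6·8/(5·10) → 24/25 as n → ∞.
Thus R = 1/(24/25) = 25/24.
Check u = 1/24: the terms behave like c/n; limit comparison with the harmonic series gives divergence.
Endpoint u = -49/24: convergence follows from the alternating series test (terms decrease monotonically to 0).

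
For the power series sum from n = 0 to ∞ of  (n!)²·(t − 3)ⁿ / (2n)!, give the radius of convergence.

R = 4

Ratio test: |a_{n+1}/a_n| = (n+1)²/[(2n+1)·(2n+2)] → 1/4 as n → ∞.
Thus R = 1/(1/4) = 4.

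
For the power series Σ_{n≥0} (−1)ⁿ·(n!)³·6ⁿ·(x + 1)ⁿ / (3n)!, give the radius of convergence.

Ratio test: |a_{n+1}/a_n| = (n+1)³/[(3n+1)·(3n+2)·(3n+3)] · 6 → 2/9 as n → ∞.
Thus R = 1/(2/9) = 9/2.

R = 9/2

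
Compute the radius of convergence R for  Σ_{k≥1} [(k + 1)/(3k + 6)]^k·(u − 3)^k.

Applying the root test, |a_k|^(1/k) = (k + 1)/(3k + 6) → 1/3.
Convergence for |u − 3| · 1/3 < 1, i.e. |u − 3| < 3. So R = 3.

R = 3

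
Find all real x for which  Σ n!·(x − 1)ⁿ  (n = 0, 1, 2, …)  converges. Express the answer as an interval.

By the ratio test, |a_{n+1}/a_n| = (n+1) → ∞.
The terms grow without bound for any (x − 1) ≠ 0, so R = 0 (convergence only at x = 1).

{1}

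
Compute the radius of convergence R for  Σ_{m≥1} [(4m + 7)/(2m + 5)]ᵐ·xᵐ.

Root test: |a_m|^(1/m) = (4m + 7)/(2m + 5) → 2.
Thus R = 1/(2) = 1/2.

R = 1/2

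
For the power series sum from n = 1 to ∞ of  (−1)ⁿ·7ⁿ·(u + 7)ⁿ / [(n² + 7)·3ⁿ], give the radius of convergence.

By the ratio test, |a_{n+1}/a_n| = [(n² + 7)/((n+1)² + 7)] · 7/3 → 7/3.
The series converges when 7/3 · |u + 7| < 1, giving R = 3/7.

R = 3/7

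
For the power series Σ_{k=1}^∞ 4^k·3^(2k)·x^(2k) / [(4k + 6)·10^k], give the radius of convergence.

Apply the ratio test: |a_{k+1}| / |a_k| = [(4k + 6)/(4(k+1) + 6)] · 4·9/10, which tends to 18/5 as k → ∞.
Writing y = x², the series in y has radius 5/18, so |x| < √(5/18) and R = √10/6.

R = √10/6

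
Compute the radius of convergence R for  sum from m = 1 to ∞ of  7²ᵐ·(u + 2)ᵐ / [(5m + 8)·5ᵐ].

Apply the ratio test: |a_{m+1}| / |a_m| = [(5m + 8)/(5(m+1) + 8)] · 49/5, which tends to 49/5 as m → ∞.
Convergence for |u + 2| · 49/5 < 1, i.e. |u + 2| < 5/49. So R = 5/49.

R = 5/49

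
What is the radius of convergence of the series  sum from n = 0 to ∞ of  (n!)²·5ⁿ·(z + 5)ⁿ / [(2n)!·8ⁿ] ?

R = 32/5

Apply the ratio test: |a_{n+1}| / |a_n| = (n+1)²/[(2n+1)·(2n+2)] · 5/8, which tends to 5/32 as n → ∞.
Thus R = 1/(5/32) = 32/5.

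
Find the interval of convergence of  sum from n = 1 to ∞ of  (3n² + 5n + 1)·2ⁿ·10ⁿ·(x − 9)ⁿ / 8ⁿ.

(43/5, 47/5)

The ratio of consecutive coefficients is [(3(n+1)² + 5(n+1) + 1)/(3n² + 5n + 1)] · 2·10/8 → 5/2.
Hence the series converges for |x − 9| < 1/(5/2) = 2/5, so the radius of convergence is 2/5.
When x = 47/5, the n-th term does not approach 0; divergence by the term test.
Check x = 43/5: the terms do not tend to 0, so the series diverges.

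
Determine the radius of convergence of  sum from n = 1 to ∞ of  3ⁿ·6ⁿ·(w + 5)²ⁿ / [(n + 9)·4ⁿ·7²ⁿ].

Ratio test: |a_{n+1}/a_n| = [(n + 9)/((n+1) + 9)] · 3·6/(4·49) → 9/98 as n → ∞.
Since the exponent of (w + 5) increases by 2 each term, convergence requires |w + 5|² < 98/9, hence R = 7√2/3.

R = 7√2/3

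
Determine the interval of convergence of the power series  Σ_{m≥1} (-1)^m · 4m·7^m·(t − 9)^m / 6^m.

(57/7, 69/7)

Apply the ratio test: |a_{m+1}| / |a_m| = [4(m+1)/4m] · 7/6, which tends to 7/6 as m → ∞.
Hence the series converges for |t − 9| < 1/(7/6) = 6/7, so the radius of convergence is 6/7.
Check t = 69/7: the terms do not tend to 0, so the series diverges.
At t = 57/7: the m-th term does not approach 0; divergence by the term test.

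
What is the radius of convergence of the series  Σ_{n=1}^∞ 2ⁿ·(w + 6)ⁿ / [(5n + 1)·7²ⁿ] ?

R = 49/2

Ratio test: |a_{n+1}/a_n| = [(5n + 1)/(5(n+1) + 1)] · 2/49 → 2/49 as n → ∞.
Convergence for |w + 6| · 2/49 < 1, i.e. |w + 6| < 49/2. So R = 49/2.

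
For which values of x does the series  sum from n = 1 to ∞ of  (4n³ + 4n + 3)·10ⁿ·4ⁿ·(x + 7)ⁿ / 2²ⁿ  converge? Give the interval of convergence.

Apply the ratio test: |a_{n+1}| / |a_n| = [(4(n+1)³ + 4(n+1) + 3)/(4n³ + 4n + 3)] · 10·4/4, which tends to 10 as n → ∞.
Hence the series converges for |x + 7| < 1/(10) = 1/10, so the radius of convergence is 1/10.
When x = -69/10, the terms have absolute value of order n³, which does not tend to 0, so the series diverges by the divergence test.
At x = -71/10: the terms do not tend to 0, so the series diverges.

(-71/10, -69/10)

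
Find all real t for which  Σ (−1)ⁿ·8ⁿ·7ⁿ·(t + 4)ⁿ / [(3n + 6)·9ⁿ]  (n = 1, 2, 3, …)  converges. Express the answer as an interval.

(-233/56, -215/56]

Apply the ratio test: |a_{n+1}| / |a_n| = [(3n + 6)/(3(n+1) + 6)] · 8·7/9, which tends to 56/9 as n → ∞.
The series converges when 56/9 · |t + 4| < 1, giving R = 9/56.
At t = -215/56: convergence follows from the alternating series test (terms decrease monotonically to 0).
When t = -233/56, the terms behave like c/n; limit comparison with the harmonic series gives divergence.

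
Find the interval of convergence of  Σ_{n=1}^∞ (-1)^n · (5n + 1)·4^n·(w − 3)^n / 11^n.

(1/4, 23/4)

The ratio of consecutive coefficients is [(5(n+1) + 1)/(5n + 1)] · 4/11 → 4/11.
Convergence for |w − 3| · 4/11 < 1, i.e. |w − 3| < 11/4. So R = 11/4.
When w = 23/4, the terms have absolute value of order n, which does not tend to 0, so the series diverges by the divergence test.
Check w = 1/4: the terms have absolute value of order n, which does not tend to 0, so the series diverges by the divergence test.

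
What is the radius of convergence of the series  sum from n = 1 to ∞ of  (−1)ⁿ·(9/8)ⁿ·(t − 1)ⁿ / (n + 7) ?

R = 8/9

Apply the ratio test: |a_{n+1}| / |a_n| = [(n + 7)/((n+1) + 7)] · 9/8, which tends to 9/8 as n → ∞.
Hence the series converges for |t − 1| < 1/(9/8) = 8/9, so the radius of convergence is 8/9.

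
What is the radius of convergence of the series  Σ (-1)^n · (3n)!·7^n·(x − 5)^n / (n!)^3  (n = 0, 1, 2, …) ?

Apply the ratio test: |a_{n+1}| / |a_n| = (3n+1)·(3n+2)·(3n+3)/(n+1)³ · 7, which tends to 189 as n → ∞.
Convergence for |x − 5| · 189 < 1, i.e. |x − 5| < 1/189. So R = 1/189.

R = 1/189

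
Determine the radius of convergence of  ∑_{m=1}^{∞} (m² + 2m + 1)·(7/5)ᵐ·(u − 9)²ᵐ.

R = √35/7

Apply the ratio test: |a_{m+1}| / |a_m| = [((m+1)² + 2(m+1) + 1)/(m² + 2m + 1)] · 7/5, which tends to 7/5 as m → ∞.
Writing y = (u − 9)², the series in y has radius 5/7, so |u − 9| < √(5/7) and R = √35/7.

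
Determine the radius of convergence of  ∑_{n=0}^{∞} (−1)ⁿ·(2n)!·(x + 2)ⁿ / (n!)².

R = 1/4

By the ratio test, |a_{n+1}/a_n| = (2n+1)·(2n+2)/(n+1)² → 4.
Convergence for |x + 2| · 4 < 1, i.e. |x + 2| < 1/4. So R = 1/4.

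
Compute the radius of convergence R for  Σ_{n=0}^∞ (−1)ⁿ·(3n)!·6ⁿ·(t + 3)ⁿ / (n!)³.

The ratio of consecutive coefficients is (3n+1)·(3n+2)·(3n+3)/(n+1)³ · 6 → 162.
Convergence for |t + 3| · 162 < 1, i.e. |t + 3| < 1/162. So R = 1/162.

R = 1/162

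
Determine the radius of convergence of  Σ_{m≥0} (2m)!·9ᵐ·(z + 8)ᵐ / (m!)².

R = 1/36

Apply the ratio test: |a_{m+1}| / |a_m| = (2m+1)·(2m+2)/(m+1)² · 9, which tends to 36 as m → ∞.
The series converges when 36 · |z + 8| < 1, giving R = 1/36.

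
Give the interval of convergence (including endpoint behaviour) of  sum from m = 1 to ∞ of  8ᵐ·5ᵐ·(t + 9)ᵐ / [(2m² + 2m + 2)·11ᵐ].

By the ratio test, |a_{m+1}/a_m| = [(2m² + 2m + 2)/(2(m+1)² + 2(m+1) + 2)] · 8·5/11 → 40/11.
The series converges when 40/11 · |t + 9| < 1, giving R = 11/40.
Endpoint t = -349/40: the series is dominated by a constant times Σ 1/m², which converges (p = 2 > 1).
Check t = -371/40: the series is dominated by a constant times Σ 1/m², which converges (p = 2 > 1).

[-371/40, -349/40]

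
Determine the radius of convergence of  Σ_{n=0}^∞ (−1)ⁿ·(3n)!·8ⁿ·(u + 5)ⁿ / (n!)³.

R = 1/216

The ratio of consecutive coefficients is (3n+1)·(3n+2)·(3n+3)/(n+1)³ · 8 → 216.
The series converges when 216 · |u + 5| < 1, giving R = 1/216.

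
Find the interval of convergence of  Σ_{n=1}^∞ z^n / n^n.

(−∞, ∞)

By the Cauchy root test, |a_n|^(1/n) = 1/n → 0.
The limit is 0 for every z, so R = ∞.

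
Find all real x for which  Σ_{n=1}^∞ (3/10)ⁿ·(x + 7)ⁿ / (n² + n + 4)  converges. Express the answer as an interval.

[-31/3, -11/3]

Ratio test: |a_{n+1}/a_n| = [(n² + n + 4)/((n+1)² + (n+1) + 4)] · 3/10 → 3/10 as n → ∞.
Hence the series converges for |x + 7| < 1/(3/10) = 10/3, so the radius of convergence is 10/3.
Check x = -11/3: the series is dominated by a constant times Σ 1/n², which converges (p = 2 > 1).
When x = -31/3, the terms are on the order of 1/n², so the series converges absolutely by comparison with the p-series (p = 2 > 1).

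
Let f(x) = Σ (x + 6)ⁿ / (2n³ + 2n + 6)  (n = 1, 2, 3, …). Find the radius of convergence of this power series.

R = 1

Apply the ratio test: |a_{n+1}| / |a_n| = (2n³ + 2n + 6)/(2(n+1)³ + 2(n+1) + 6), which tends to 1 as n → ∞.
Hence R = 1.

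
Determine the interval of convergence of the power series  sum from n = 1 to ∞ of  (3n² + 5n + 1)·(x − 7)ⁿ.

Ratio test: |a_{n+1}/a_n| = (3(n+1)² + 5(n+1) + 1)/(3n² + 5n + 1) → 1 as n → ∞.
So the series converges when |x − 7| < 1 and diverges when |x − 7| > 1; R = 1.
At x = 8: the terms have absolute value of order n², which does not tend to 0, so the series diverges by the divergence test.
When x = 6, the n-th term does not approach 0; divergence by the term test.

(6, 8)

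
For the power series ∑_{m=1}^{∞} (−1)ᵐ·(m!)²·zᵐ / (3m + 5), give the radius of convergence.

R = 0

Apply the ratio test: |a_{m+1}| / |a_m| = (m+1)² · (3m + 5)/(3(m+1) + 5), which tends to ∞ as m → ∞.
The terms grow without bound for any z ≠ 0, so R = 0 (convergence only at z = 0).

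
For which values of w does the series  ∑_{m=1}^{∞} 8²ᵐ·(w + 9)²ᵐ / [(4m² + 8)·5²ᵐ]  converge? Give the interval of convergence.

By the ratio test, |a_{m+1}/a_m| = [(4m² + 8)/(4(m+1)² + 8)] · 64/25 → 64/25.
Successive powers of (w + 9) differ by 2, so the series converges when |w + 9|² · 64/25 < 1, i.e. |w + 9| < √(25/64) = 5/8. So R = 5/8.
At w = -67/8: absolute convergence follows by limit comparison with Σ 1/m².
At w = -77/8: absolute convergence follows by limit comparison with Σ 1/m².

[-77/8, -67/8]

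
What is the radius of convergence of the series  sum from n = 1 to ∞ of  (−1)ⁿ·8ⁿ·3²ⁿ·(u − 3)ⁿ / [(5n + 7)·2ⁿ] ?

Ratio test: |a_{n+1}/a_n| = [(5n + 7)/(5(n+1) + 7)] · 8·9/2 → 36 as n → ∞.
The series converges when 36 · |u − 3| < 1, giving R = 1/36.

R = 1/36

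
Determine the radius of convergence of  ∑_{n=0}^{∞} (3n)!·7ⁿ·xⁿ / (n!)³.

R = 1/189

Apply the ratio test: |a_{n+1}| / |a_n| = (3n+1)·(3n+2)·(3n+3)/(n+1)³ · 7, which tends to 189 as n → ∞.
Convergence for |x| · 189 < 1, i.e. |x| < 1/189. So R = 1/189.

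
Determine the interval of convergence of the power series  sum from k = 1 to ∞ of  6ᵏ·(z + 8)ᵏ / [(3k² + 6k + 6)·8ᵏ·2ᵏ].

[-32/3, -16/3]

The ratio of consecutive coefficients is [(3k² + 6k + 6)/(3(k+1)² + 6(k+1) + 6)] · 6/(8·2) → 3/8.
Hence the series converges for |z + 8| < 1/(3/8) = 8/3, so the radius of convergence is 8/3.
At z = -16/3: the terms are on the order of 1/k², so the series converges absolutely by comparison with the p-series (p = 2 > 1).
At z = -32/3: the terms are on the order of 1/k², so the series converges absolutely by comparison with the p-series (p = 2 > 1).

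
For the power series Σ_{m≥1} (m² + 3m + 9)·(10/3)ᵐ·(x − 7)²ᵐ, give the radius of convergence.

Ratio test: |a_{m+1}/a_m| = [((m+1)² + 3(m+1) + 9)/(m² + 3m + 9)] · 10/3 → 10/3 as m → ∞.
Successive powers of (x − 7) differ by 2, so the series converges when |x − 7|² · 10/3 < 1, i.e. |x − 7| < √(3/10). So R = √30/10.

R = √30/10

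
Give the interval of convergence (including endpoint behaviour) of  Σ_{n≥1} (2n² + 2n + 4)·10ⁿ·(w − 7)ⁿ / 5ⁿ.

(13/2, 15/2)

Apply the ratio test: |a_{n+1}| / |a_n| = [(2(n+1)² + 2(n+1) + 4)/(2n² + 2n + 4)] · 10/5, which tends to 2 as n → ∞.
Hence the series converges for |w − 7| < 1/(2) = 1/2, so the radius of convergence is 1/2.
At w = 15/2: the terms do not tend to 0, so the series diverges.
At w = 13/2: the terms have absolute value of order n², which does not tend to 0, so the series diverges by the divergence test.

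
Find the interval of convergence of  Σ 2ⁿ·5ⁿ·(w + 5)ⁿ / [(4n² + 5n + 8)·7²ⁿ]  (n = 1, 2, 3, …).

[-99/10, -1/10]

By the ratio test, |a_{n+1}/a_n| = [(4n² + 5n + 8)/(4(n+1)² + 5(n+1) + 8)] · 2·5/49 → 10/49.
Hence the series converges for |w + 5| < 1/(10/49) = 49/10, so the radius of convergence is 49/10.
Endpoint w = -1/10: the terms are on the order of 1/n², so the series converges absolutely by comparison with the p-series (p = 2 > 1).
When w = -99/10, the terms are on the order of 1/n², so the series converges absolutely by comparison with the p-series (p = 2 > 1).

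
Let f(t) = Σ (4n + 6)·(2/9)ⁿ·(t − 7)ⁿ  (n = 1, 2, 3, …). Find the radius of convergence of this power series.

R = 9/2

Apply the ratio test: |a_{n+1}| / |a_n| = [(4(n+1) + 6)/(4n + 6)] · 2/9, which tends to 2/9 as n → ∞.
Hence the series converges for |t − 7| < 1/(2/9) = 9/2, so the radius of convergence is 9/2.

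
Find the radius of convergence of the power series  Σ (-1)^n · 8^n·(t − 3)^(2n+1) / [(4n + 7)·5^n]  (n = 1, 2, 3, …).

R = √10/4

By the ratio test, |a_{n+1}/a_n| = [(4n + 7)/(4(n+1) + 7)] · 8/5 → 8/5.
Writing y = (t − 3)², the series in y has radius 5/8, so |t − 3| < √(5/8) and R = √10/4.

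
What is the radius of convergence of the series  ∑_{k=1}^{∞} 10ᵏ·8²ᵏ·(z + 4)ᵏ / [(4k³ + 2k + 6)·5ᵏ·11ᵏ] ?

R = 11/128

By the ratio test, |a_{k+1}/a_k| = [(4k³ + 2k + 6)/(4(k+1)³ + 2(k+1) + 6)] · 10·64/(5·11) → 128/11.
Hence the series converges for |z + 4| < 1/(128/11) = 11/128, so the radius of convergence is 11/128.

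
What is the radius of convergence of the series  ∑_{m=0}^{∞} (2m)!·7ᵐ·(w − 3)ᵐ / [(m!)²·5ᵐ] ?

R = 5/28

Apply the ratio test: |a_{m+1}| / |a_m| = (2m+1)·(2m+2)/(m+1)² · 7/5, which tends to 28/5 as m → ∞.
Convergence for |w − 3| · 28/5 < 1, i.e. |w − 3| < 5/28. So R = 5/28.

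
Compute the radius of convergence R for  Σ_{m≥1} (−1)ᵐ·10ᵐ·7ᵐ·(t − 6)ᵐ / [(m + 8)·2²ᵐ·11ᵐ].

Ratio test: |a_{m+1}/a_m| = [(m + 8)/((m+1) + 8)] · 10·7/(4·11) → 35/22 as m → ∞.
Hence the series converges for |t − 6| < 1/(35/22) = 22/35, so the radius of convergence is 22/35.

R = 22/35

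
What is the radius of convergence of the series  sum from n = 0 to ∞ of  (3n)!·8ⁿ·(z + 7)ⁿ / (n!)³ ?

R = 1/216

The ratio of consecutive coefficients is (3n+1)·(3n+2)·(3n+3)/(n+1)³ · 8 → 216.
The series converges when 216 · |z + 7| < 1, giving R = 1/216.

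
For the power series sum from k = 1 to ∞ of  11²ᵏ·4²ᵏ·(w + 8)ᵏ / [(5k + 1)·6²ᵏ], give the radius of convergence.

Apply the ratio test: |a_{k+1}| / |a_k| = [(5k + 1)/(5(k+1) + 1)] · 121·16/36, which tends to 484/9 as k → ∞.
Thus R = 1/(484/9) = 9/484.

R = 9/484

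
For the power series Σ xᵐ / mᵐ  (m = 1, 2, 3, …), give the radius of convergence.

R = ∞

Applying the root test, |a_m|^(1/m) = 1/m → 0.
The limit is 0 for every x, so R = ∞.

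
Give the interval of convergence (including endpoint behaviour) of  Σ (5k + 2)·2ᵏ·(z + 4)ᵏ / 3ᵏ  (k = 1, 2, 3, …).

By the ratio test, |a_{k+1}/a_k| = [(5(k+1) + 2)/(5k + 2)] · 2/3 → 2/3.
Thus R = 1/(2/3) = 3/2.
Endpoint z = -5/2: the k-th term does not approach 0; divergence by the term test.
Endpoint z = -11/2: the k-th term does not approach 0; divergence by the term test.

(-11/2, -5/2)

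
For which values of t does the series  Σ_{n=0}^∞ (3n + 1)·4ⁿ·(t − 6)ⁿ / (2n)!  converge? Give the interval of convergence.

By the ratio test, |a_{n+1}/a_n| = (3(n+1) + 1)/(3n + 1) · 4 · 1/[(2n+1)·(2n+2)] → 0.
The limit is 0, so the series converges for all t; R = ∞.

(−∞, ∞)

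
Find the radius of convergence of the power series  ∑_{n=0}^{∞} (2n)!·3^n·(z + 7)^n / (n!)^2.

R = 1/12

The ratio of consecutive coefficients is (2n+1)·(2n+2)/(n+1)² · 3 → 12.
Convergence for |z + 7| · 12 < 1, i.e. |z + 7| < 1/12. So R = 1/12.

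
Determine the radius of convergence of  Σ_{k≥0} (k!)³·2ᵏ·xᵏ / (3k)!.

R = 27/2

Apply the ratio test: |a_{k+1}| / |a_k| = (k+1)³/[(3k+1)·(3k+2)·(3k+3)] · 2, which tends to 2/27 as k → ∞.
Hence the series converges for |x| < 1/(2/27) = 27/2, so the radius of convergence is 27/2.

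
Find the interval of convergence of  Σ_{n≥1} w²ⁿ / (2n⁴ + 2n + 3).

[-1, 1]

Apply the ratio test: |a_{n+1}| / |a_n| = (2n⁴ + 2n + 3)/(2(n+1)⁴ + 2(n+1) + 3), which tends to 1 as n → ∞.
Successive powers of w differ by 2, so the series converges when |w|² · 1 < 1, i.e. |w| < √(1) = 1. So R = 1.
Endpoint w = 1: absolute convergence follows by limit comparison with Σ 1/n⁴.
When w = -1, absolute convergence follows by limit comparison with Σ 1/n⁴.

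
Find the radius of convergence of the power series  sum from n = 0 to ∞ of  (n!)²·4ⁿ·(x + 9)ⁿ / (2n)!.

R = 1

By the ratio test, |a_{n+1}/a_n| = (n+1)²/[(2n+1)·(2n+2)] · 4 → 1.
So the series converges when |x + 9| < 1 and diverges when |x + 9| > 1; R = 1.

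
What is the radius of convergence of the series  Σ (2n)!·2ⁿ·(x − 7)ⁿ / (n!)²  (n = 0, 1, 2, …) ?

By the ratio test, |a_{n+1}/a_n| = (2n+1)·(2n+2)/(n+1)² · 2 → 8.
Convergence for |x − 7| · 8 < 1, i.e. |x − 7| < 1/8. So R = 1/8.

R = 1/8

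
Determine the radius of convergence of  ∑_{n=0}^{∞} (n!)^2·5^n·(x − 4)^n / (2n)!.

By the ratio test, |a_{n+1}/a_n| = (n+1)²/[(2n+1)·(2n+2)] · 5 → 5/4.
Hence the series converges for |x − 4| < 1/(5/4) = 4/5, so the radius of convergence is 4/5.

R = 4/5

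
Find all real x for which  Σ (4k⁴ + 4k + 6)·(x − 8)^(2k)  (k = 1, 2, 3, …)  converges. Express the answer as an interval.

The ratio of consecutive coefficients is (4(k+1)⁴ + 4(k+1) + 6)/(4k⁴ + 4k + 6) → 1.
Successive powers of (x − 8) differ by 2, so the series converges when |x − 8|² · 1 < 1, i.e. |x − 8| < √(1) = 1. So R = 1.
Endpoint x = 9: the terms have absolute value of order k⁴, which does not tend to 0, so the series diverges by the divergence test.
At x = 7: the terms do not tend to 0, so the series diverges.

(7, 9)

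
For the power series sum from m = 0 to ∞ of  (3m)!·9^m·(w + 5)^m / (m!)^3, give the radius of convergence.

Ratio test: |a_{m+1}/a_m| = (3m+1)·(3m+2)·(3m+3)/(m+1)³ · 9 → 243 as m → ∞.
Convergence for |w + 5| · 243 < 1, i.e. |w + 5| < 1/243. So R = 1/243.

R = 1/243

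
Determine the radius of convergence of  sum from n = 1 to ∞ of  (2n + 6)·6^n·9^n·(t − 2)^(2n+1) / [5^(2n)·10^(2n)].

By the ratio test, |a_{n+1}/a_n| = [(2(n+1) + 6)/(2n + 6)] · 6·9/(25·100) → 27/1250.
Since the exponent of (t − 2) increases by 2 each term, convergence requires |t − 2|² < 1250/27, hence R = 25√6/9.

R = 25√6/9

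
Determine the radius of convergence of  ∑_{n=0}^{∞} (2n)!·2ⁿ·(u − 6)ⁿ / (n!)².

Apply the ratio test: |a_{n+1}| / |a_n| = (2n+1)·(2n+2)/(n+1)² · 2, which tends to 8 as n → ∞.
Hence the series converges for |u − 6| < 1/(8) = 1/8, so the radius of convergence is 1/8.

R = 1/8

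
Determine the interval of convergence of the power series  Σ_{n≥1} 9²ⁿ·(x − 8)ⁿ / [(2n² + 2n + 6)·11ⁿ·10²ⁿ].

[-452/81, 1748/81]

Apply the ratio test: |a_{n+1}| / |a_n| = [(2n² + 2n + 6)/(2(n+1)² + 2(n+1) + 6)] · 81/(11·100), which tends to 81/1100 as n → ∞.
Hence the series converges for |x − 8| < 1/(81/1100) = 1100/81, so the radius of convergence is 1100/81.
When x = 1748/81, the terms are on the order of 1/n², so the series converges absolutely by comparison with the p-series (p = 2 > 1).
Endpoint x = -452/81: the terms are on the order of 1/n², so the series converges absolutely by comparison with the p-series (p = 2 > 1).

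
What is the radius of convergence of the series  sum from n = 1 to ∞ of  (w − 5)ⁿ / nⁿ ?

R = ∞

Applying the root test, |a_n|^(1/n) = 1/n → 0.
Since the n-th root of |a_n| tends to 0, the series converges for all real w; R = ∞.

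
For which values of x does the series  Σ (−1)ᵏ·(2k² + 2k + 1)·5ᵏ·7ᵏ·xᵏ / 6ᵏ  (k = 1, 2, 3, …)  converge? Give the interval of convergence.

The ratio of consecutive coefficients is [(2(k+1)² + 2(k+1) + 1)/(2k² + 2k + 1)] · 5·7/6 → 35/6.
Convergence for |x| · 35/6 < 1, i.e. |x| < 6/35. So R = 6/35.
At x = 6/35: the k-th term does not approach 0; divergence by the term test.
Check x = -6/35: the terms have absolute value of order k², which does not tend to 0, so the series diverges by the divergence test.

(-6/35, 6/35)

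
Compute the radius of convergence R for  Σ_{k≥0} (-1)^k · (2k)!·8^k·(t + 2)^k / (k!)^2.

The ratio of consecutive coefficients is (2k+1)·(2k+2)/(k+1)² · 8 → 32.
Hence the series converges for |t + 2| < 1/(32) = 1/32, so the radius of convergence is 1/32.

R = 1/32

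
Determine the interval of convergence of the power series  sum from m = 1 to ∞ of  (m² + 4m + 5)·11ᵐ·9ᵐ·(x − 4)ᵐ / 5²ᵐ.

By the ratio test, |a_{m+1}/a_m| = [((m+1)² + 4(m+1) + 5)/(m² + 4m + 5)] · 11·9/25 → 99/25.
Hence the series converges for |x − 4| < 1/(99/25) = 25/99, so the radius of convergence is 25/99.
At x = 421/99: the m-th term does not approach 0; divergence by the term test.
At x = 371/99: the terms have absolute value of order m², which does not tend to 0, so the series diverges by the divergence test.

(371/99, 421/99)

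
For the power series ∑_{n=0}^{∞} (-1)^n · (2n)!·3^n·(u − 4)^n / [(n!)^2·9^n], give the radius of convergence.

By the ratio test, |a_{n+1}/a_n| = (2n+1)·(2n+2)/(n+1)² · 3/9 → 4/3.
Hence the series converges for |u − 4| < 1/(4/3) = 3/4, so the radius of convergence is 3/4.

R = 3/4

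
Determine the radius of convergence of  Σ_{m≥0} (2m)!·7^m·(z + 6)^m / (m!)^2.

The ratio of consecutive coefficients is (2m+1)·(2m+2)/(m+1)² · 7 → 28.
Thus R = 1/(28) = 1/28.

R = 1/28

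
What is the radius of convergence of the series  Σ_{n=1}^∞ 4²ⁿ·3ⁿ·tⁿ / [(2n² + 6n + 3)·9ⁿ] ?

The ratio of consecutive coefficients is [(2n² + 6n + 3)/(2(n+1)² + 6(n+1) + 3)] · 16·3/9 → 16/3.
Convergence for |t| · 16/3 < 1, i.e. |t| < 3/16. So R = 3/16.

R = 3/16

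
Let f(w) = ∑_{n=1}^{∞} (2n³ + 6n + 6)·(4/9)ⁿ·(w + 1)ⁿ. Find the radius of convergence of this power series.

By the ratio test, |a_{n+1}/a_n| = [(2(n+1)³ + 6(n+1) + 6)/(2n³ + 6n + 6)] · 4/9 → 4/9.
Convergence for |w + 1| · 4/9 < 1, i.e. |w + 1| < 9/4. So R = 9/4.

R = 9/4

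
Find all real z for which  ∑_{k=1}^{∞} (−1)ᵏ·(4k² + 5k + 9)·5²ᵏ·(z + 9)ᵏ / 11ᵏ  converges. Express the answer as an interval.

(-236/25, -214/25)

Apply the ratio test: |a_{k+1}| / |a_k| = [(4(k+1)² + 5(k+1) + 9)/(4k² + 5k + 9)] · 25/11, which tends to 25/11 as k → ∞.
Convergence for |z + 9| · 25/11 < 1, i.e. |z + 9| < 11/25. So R = 11/25.
When z = -214/25, the terms have absolute value of order k², which does not tend to 0, so the series diverges by the divergence test.
Endpoint z = -236/25: the terms do not tend to 0, so the series diverges.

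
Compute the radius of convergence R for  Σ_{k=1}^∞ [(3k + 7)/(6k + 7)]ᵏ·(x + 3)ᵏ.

By the Cauchy root test, |a_k|^(1/k) = (3k + 7)/(6k + 7) → 1/2.
Hence the series converges for |x + 3| < 1/(1/2) = 2, so the radius of convergence is 2.

R = 2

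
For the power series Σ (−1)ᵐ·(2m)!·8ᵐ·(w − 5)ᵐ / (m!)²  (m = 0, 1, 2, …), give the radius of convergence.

By the ratio test, |a_{m+1}/a_m| = (2m+1)·(2m+2)/(m+1)² · 8 → 32.
Thus R = 1/(32) = 1/32.

R = 1/32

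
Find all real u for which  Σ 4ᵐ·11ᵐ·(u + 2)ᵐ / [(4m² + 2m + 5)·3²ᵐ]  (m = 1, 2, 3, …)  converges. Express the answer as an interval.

Ratio test: |a_{m+1}/a_m| = [(4m² + 2m + 5)/(4(m+1)² + 2(m+1) + 5)] · 4·11/9 → 44/9 as m → ∞.
Convergence for |u + 2| · 44/9 < 1, i.e. |u + 2| < 9/44. So R = 9/44.
When u = -79/44, absolute convergence follows by limit comparison with Σ 1/m².
Endpoint u = -97/44: absolute convergence follows by limit comparison with Σ 1/m².

[-97/44, -79/44]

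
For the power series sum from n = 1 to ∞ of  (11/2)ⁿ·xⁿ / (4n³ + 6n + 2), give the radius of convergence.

R = 2/11

By the ratio test, |a_{n+1}/a_n| = [(4n³ + 6n + 2)/(4(n+1)³ + 6(n+1) + 2)] · 11/2 → 11/2.
Hence the series converges for |x| < 1/(11/2) = 2/11, so the radius of convergence is 2/11.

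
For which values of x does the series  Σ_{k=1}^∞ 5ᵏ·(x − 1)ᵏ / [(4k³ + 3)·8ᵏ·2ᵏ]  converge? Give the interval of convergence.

[-11/5, 21/5]

Apply the ratio test: |a_{k+1}| / |a_k| = [(4k³ + 3)/(4(k+1)³ + 3)] · 5/(8·2), which tends to 5/16 as k → ∞.
Thus R = 1/(5/16) = 16/5.
When x = 21/5, the series is dominated by a constant times Σ 1/k³, which converges (p = 3 > 1).
Endpoint x = -11/5: the terms are on the order of 1/k³, so the series converges absolutely by comparison with the p-series (p = 3 > 1).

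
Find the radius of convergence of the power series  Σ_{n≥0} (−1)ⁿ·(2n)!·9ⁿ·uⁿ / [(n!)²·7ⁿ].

Ratio test: |a_{n+1}/a_n| = (2n+1)·(2n+2)/(n+1)² · 9/7 → 36/7 as n → ∞.
Thus R = 1/(36/7) = 7/36.

R = 7/36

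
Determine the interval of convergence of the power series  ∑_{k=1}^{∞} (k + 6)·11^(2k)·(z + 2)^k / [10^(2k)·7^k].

(-942/121, 458/121)

Ratio test: |a_{k+1}/a_k| = [((k+1) + 6)/(k + 6)] · 121/(100·7) → 121/700 as k → ∞.
Hence the series converges for |z + 2| < 1/(121/700) = 700/121, so the radius of convergence is 700/121.
Endpoint z = 458/121: the terms do not tend to 0, so the series diverges.
When z = -942/121, the terms do not tend to 0, so the series diverges.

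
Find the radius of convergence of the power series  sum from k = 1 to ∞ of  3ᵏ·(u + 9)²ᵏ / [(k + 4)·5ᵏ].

Ratio test: |a_{k+1}/a_k| = [(k + 4)/((k+1) + 4)] · 3/5 → 3/5 as k → ∞.
Writing y = (u + 9)², the series in y has radius 5/3, so |u + 9| < √(5/3) and R = √15/3.

R = √15/3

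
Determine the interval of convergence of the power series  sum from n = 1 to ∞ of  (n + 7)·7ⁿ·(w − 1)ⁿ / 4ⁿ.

(3/7, 11/7)

By the ratio test, |a_{n+1}/a_n| = [((n+1) + 7)/(n + 7)] · 7/4 → 7/4.
Thus R = 1/(7/4) = 4/7.
Check w = 11/7: the n-th term does not approach 0; divergence by the term test.
Endpoint w = 3/7: the terms do not tend to 0, so the series diverges.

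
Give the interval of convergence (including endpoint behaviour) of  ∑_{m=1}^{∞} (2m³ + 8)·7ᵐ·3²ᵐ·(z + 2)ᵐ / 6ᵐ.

By the ratio test, |a_{m+1}/a_m| = [(2(m+1)³ + 8)/(2m³ + 8)] · 7·9/6 → 21/2.
Convergence for |z + 2| · 21/2 < 1, i.e. |z + 2| < 2/21. So R = 2/21.
When z = -40/21, the terms have absolute value of order m³, which does not tend to 0, so the series diverges by the divergence test.
Check z = -44/21: the terms do not tend to 0, so the series diverges.

(-44/21, -40/21)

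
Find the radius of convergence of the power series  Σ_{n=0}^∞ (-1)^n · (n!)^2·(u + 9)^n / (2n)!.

R = 4

By the ratio test, |a_{n+1}/a_n| = (n+1)²/[(2n+1)·(2n+2)] → 1/4.
Convergence for |u + 9| · 1/4 < 1, i.e. |u + 9| < 4. So R = 4.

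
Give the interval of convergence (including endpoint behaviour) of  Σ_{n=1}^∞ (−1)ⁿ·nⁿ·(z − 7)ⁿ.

{7}

Applying the root test, |a_n|^(1/n) = n → ∞.
The root grows without bound, so R = 0 (convergence only at z = 7).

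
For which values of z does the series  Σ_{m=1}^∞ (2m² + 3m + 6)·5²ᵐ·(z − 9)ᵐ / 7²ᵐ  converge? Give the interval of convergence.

(176/25, 274/25)

By the ratio test, |a_{m+1}/a_m| = [(2(m+1)² + 3(m+1) + 6)/(2m² + 3m + 6)] · 25/49 → 25/49.
Thus R = 1/(25/49) = 49/25.
Check z = 274/25: the terms have absolute value of order m², which does not tend to 0, so the series diverges by the divergence test.
Check z = 176/25: the terms have absolute value of order m², which does not tend to 0, so the series diverges by the divergence test.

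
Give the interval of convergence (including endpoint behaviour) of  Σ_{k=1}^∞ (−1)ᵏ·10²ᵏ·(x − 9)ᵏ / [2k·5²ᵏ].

(35/4, 37/4]

By the ratio test, |a_{k+1}/a_k| = [2k/2(k+1)] · 100/25 → 4.
Thus R = 1/(4) = 1/4.
Check x = 37/4: an alternating series whose terms decrease to 0 in absolute value, so it converges by the Leibniz criterion.
When x = 35/4, comparison with the harmonic series Σ 1/k shows the series diverges.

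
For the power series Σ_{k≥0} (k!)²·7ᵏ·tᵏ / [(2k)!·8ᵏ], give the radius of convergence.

Apply the ratio test: |a_{k+1}| / |a_k| = (k+1)²/[(2k+1)·(2k+2)] · 7/8, which tends to 7/32 as k → ∞.
Convergence for |t| · 7/32 < 1, i.e. |t| < 32/7. So R = 32/7.

R = 32/7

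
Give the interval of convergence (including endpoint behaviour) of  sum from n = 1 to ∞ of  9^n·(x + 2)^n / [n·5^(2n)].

The ratio of consecutive coefficients is [n/(n+1)] · 9/25 → 9/25.
The series converges when 9/25 · |x + 2| < 1, giving R = 25/9.
At x = 7/9: the terms are asymptotic to a nonzero constant times 1/n, so the series diverges by limit comparison with Σ 1/n.
Endpoint x = -43/9: the terms alternate in sign and decrease monotonically to 0 in absolute value (size ~ c/n), so the alternating series test gives convergence.

[-43/9, 7/9)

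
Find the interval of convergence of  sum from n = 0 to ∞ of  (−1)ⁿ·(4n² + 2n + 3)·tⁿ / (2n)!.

(−∞, ∞)

Apply the ratio test: |a_{n+1}| / |a_n| = (4(n+1)² + 2(n+1) + 3)/(4n² + 2n + 3) · 1/[(2n+1)·(2n+2)], which tends to 0 as n → ∞.
The ratio tends to 0 regardless of t, hence R = ∞.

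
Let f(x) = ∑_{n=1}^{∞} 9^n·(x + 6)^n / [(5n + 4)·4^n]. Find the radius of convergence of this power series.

Ratio test: |a_{n+1}/a_n| = [(5n + 4)/(5(n+1) + 4)] · 9/4 → 9/4 as n → ∞.
Thus R = 1/(9/4) = 4/9.

R = 4/9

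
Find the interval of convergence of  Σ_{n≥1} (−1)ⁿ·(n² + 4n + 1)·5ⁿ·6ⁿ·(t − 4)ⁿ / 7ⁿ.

Ratio test: |a_{n+1}/a_n| = [((n+1)² + 4(n+1) + 1)/(n² + 4n + 1)] · 5·6/7 → 30/7 as n → ∞.
Thus R = 1/(30/7) = 7/30.
At t = 127/30: the terms have absolute value of order n², which does not tend to 0, so the series diverges by the divergence test.
Endpoint t = 113/30: the terms have absolute value of order n², which does not tend to 0, so the series diverges by the divergence test.

(113/30, 127/30)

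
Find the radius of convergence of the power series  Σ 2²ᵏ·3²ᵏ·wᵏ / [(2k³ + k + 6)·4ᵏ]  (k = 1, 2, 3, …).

Apply the ratio test: |a_{k+1}| / |a_k| = [(2k³ + k + 6)/(2(k+1)³ + (k+1) + 6)] · 4·9/4, which tends to 9 as k → ∞.
The series converges when 9 · |w| < 1, giving R = 1/9.

R = 1/9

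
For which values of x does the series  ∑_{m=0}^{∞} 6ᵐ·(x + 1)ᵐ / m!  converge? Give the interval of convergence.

Apply the ratio test: |a_{m+1}| / |a_m| = 6 · 1/(m+1), which tends to 0 as m → ∞.
The ratio tends to 0 regardless of x, hence R = ∞.

(−∞, ∞)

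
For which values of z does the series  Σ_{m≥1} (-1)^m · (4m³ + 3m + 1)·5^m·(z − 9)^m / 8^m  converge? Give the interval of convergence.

(37/5, 53/5)

Ratio test: |a_{m+1}/a_m| = [(4(m+1)³ + 3(m+1) + 1)/(4m³ + 3m + 1)] · 5/8 → 5/8 as m → ∞.
The series converges when 5/8 · |z − 9| < 1, giving R = 8/5.
When z = 53/5, the terms do not tend to 0, so the series diverges.
Endpoint z = 37/5: the m-th term does not approach 0; divergence by the term test.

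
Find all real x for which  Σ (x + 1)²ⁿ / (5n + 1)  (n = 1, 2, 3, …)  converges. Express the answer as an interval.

(-2, 0)

The ratio of consecutive coefficients is (5n + 1)/(5(n+1) + 1) → 1.
Since the exponent of (x + 1) increases by 2 each term, convergence requires |x + 1|² < 1, hence R = 1.
When x = 0, comparison with the harmonic series Σ 1/n shows the series diverges.
At x = -2: the terms are asymptotic to a nonzero constant times 1/n, so the series diverges by limit comparison with Σ 1/n.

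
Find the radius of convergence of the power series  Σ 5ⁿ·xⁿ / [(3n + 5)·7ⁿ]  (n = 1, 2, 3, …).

Apply the ratio test: |a_{n+1}| / |a_n| = [(3n + 5)/(3(n+1) + 5)] · 5/7, which tends to 5/7 as n → ∞.
Convergence for |x| · 5/7 < 1, i.e. |x| < 7/5. So R = 7/5.

R = 7/5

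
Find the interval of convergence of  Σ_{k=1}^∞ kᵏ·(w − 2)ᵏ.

{2}

Applying the root test, |a_k|^(1/k) = k → ∞.
The root grows without bound, so R = 0 (convergence only at w = 2).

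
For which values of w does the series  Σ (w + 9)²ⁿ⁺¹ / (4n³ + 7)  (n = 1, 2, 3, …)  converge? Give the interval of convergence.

Apply the ratio test: |a_{n+1}| / |a_n| = (4n³ + 7)/(4(n+1)³ + 7), which tends to 1 as n → ∞.
Successive powers of (w + 9) differ by 2, so the series converges when |w + 9|² · 1 < 1, i.e. |w + 9| < √(1) = 1. So R = 1.
When w = -8, absolute convergence follows by limit comparison with Σ 1/n³.
At w = -10: absolute convergence follows by limit comparison with Σ 1/n³.

[-10, -8]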